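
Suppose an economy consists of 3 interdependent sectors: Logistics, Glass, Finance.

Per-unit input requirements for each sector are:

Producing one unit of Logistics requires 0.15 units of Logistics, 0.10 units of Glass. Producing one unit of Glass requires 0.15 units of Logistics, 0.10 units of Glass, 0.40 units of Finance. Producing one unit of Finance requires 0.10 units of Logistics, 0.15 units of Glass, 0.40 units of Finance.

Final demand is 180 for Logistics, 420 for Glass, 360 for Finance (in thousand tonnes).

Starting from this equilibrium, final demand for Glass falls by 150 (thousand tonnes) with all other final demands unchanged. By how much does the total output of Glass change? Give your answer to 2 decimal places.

Δx_2 = -193.67

I − A =
  [   0.85    -0.15    -0.10]
  [  -0.10     0.90    -0.15]
  [   0.00    -0.40     0.60]
Cofactors of I−A, C_ij = (−1)^(i+j)·(minor ij) (rows/columns in the sector order above):
  C_11 = (0.90)(0.60) − (-0.15)(-0.40) = 0.4800
  C_12 = −[(-0.10)(0.60) − (-0.15)(0.00)] = 0.0600
  C_13 = (-0.10)(-0.40) − (0.90)(0.00) = 0.0400
  C_21 = −[(-0.15)(0.60) − (-0.10)(-0.40)] = 0.1300
  C_22 = (0.85)(0.60) − (-0.10)(0.00) = 0.5100
  C_23 = −[(0.85)(-0.40) − (-0.15)(0.00)] = 0.3400
  C_31 = (-0.15)(-0.15) − (-0.10)(0.90) = 0.1125
  C_32 = −[(0.85)(-0.15) − (-0.10)(-0.10)] = 0.1375
  C_33 = (0.85)(0.90) − (-0.15)(-0.10) = 0.7500
det(I−A) = Σ_j (I−A)_1j·C_1j = (0.85)(0.4800) + (-0.15)(0.0600) + (-0.10)(0.0400) = 0.3950
adj(I−A) = Cᵀ =
  [ 0.4800   0.1300   0.1125]
  [ 0.0600   0.5100   0.1375]
  [ 0.0400   0.3400   0.7500]
(I − A)⁻¹ = adj(I−A) / det(I−A) ≈
  [   1.2152     0.3291     0.2848]
  [   0.1519     1.2911     0.3481]
  [   0.1013     0.8608     1.8987]
Δx = (I − A)⁻¹ Δd with Δd having -150 in the Glass component and 0 elsewhere.
So Δx_2 = L_22 · (-150), where L_22 = adj(I−A)_22 / det(I−A) = 0.5100 / 0.3950.
Δx_2 = 0.5100 × (-150) / 0.3950 = -76.50 / 0.3950 ≈ -193.67.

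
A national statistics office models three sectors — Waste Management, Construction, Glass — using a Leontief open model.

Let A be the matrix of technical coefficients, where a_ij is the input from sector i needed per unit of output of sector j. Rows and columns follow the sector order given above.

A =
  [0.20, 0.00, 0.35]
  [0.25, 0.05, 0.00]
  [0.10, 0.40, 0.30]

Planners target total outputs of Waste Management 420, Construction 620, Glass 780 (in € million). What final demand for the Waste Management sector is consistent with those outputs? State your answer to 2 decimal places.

d_W = 63.00

I − A =
  [   0.80     0.00    -0.35]
  [  -0.25     0.95     0.00]
  [  -0.10    -0.40     0.70]
d = (I − A) x:
  d_W = (+0.80)·420 + (+0.00)·620 + (-0.35)·780 = 63.00
  d_C = (-0.25)·420 + (+0.95)·620 + (+0.00)·780 = 484.00
  d_G = (-0.10)·420 + (-0.40)·620 + (+0.70)·780 = 256.00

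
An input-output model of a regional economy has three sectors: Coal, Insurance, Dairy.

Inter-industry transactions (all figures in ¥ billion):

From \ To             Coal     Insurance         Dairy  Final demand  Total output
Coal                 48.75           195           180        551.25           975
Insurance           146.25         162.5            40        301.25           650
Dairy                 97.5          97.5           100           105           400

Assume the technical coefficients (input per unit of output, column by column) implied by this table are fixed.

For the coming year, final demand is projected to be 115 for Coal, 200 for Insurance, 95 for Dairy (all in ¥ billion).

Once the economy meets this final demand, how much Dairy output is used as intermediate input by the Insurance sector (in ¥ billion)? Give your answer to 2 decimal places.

z_DI = 55.64

Technical coefficients a_ij = z_ij / X_j:
  a_CC = 48.75/975 = 0.05, a_IC = 146.25/975 = 0.15, a_DC = 97.5/975 = 0.10
  a_CI = 195/650 = 0.30, a_II = 162.5/650 = 0.25, a_DI = 97.5/650 = 0.15
  a_CD = 180/400 = 0.45, a_ID = 40/400 = 0.10, a_DD = 100/400 = 0.25
I − A =
  [   0.95    -0.30    -0.45]
  [  -0.15     0.75    -0.10]
  [  -0.10    -0.15     0.75]
Cofactors of I−A, C_ij = (−1)^(i+j)·(minor ij) (rows/columns in the sector order above):
  C_11 = (0.75)(0.75) − (-0.10)(-0.15) = 0.5475
  C_12 = −[(-0.15)(0.75) − (-0.10)(-0.10)] = 0.1225
  C_13 = (-0.15)(-0.15) − (0.75)(-0.10) = 0.0975
  C_21 = −[(-0.30)(0.75) − (-0.45)(-0.15)] = 0.2925
  C_22 = (0.95)(0.75) − (-0.45)(-0.10) = 0.6675
  C_23 = −[(0.95)(-0.15) − (-0.30)(-0.10)] = 0.1725
  C_31 = (-0.30)(-0.10) − (-0.45)(0.75) = 0.3675
  C_32 = −[(0.95)(-0.10) − (-0.45)(-0.15)] = 0.1625
  C_33 = (0.95)(0.75) − (-0.30)(-0.15) = 0.6675
det(I−A) = Σ_j (I−A)_1j·C_1j = (0.95)(0.5475) + (-0.30)(0.1225) + (-0.45)(0.0975) = 0.4395
adj(I−A) = Cᵀ =
  [ 0.5475   0.2925   0.3675]
  [ 0.1225   0.6675   0.1625]
  [ 0.0975   0.1725   0.6675]
(I − A)⁻¹ = adj(I−A) / det(I−A) ≈
  [   1.2457     0.6655     0.8362]
  [   0.2787     1.5188     0.3697]
  [   0.2218     0.3925     1.5188]
First solve x = (I − A)⁻¹ d = adj(I−A)·d / det(I−A); in particular x_I = (0.1225·115 + 0.6675·200 + 0.1625·95) / 0.4395 = 163.025 / 0.4395 ≈ 370.9329.
Intermediate flow from D to I: z_DI = a_DI · x_I = 0.15 × 163.025 / 0.4395 = 24.45375 / 0.4395 ≈ 55.64.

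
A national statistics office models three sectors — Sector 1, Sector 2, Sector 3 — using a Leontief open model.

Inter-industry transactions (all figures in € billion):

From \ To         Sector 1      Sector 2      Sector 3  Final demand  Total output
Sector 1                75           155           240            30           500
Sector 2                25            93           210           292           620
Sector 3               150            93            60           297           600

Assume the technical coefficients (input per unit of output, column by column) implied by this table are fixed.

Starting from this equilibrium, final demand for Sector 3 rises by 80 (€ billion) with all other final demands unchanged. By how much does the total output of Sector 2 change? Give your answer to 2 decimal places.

Technical coefficients a_ij = z_ij / X_j:
  a_11 = 75/500 = 0.15, a_21 = 25/500 = 0.05, a_31 = 150/500 = 0.30
  a_12 = 155/620 = 0.25, a_22 = 93/620 = 0.15, a_32 = 93/620 = 0.15
  a_13 = 240/600 = 0.40, a_23 = 210/600 = 0.35, a_33 = 60/600 = 0.10
I − A =
  [   0.85    -0.25    -0.40]
  [  -0.05     0.85    -0.35]
  [  -0.30    -0.15     0.90]
Cofactors of I−A, C_ij = (−1)^(i+j)·(minor ij) (rows/columns in the sector order above):
  C_11 = (0.85)(0.90) − (-0.35)(-0.15) = 0.7125
  C_12 = −[(-0.05)(0.90) − (-0.35)(-0.30)] = 0.1500
  C_13 = (-0.05)(-0.15) − (0.85)(-0.30) = 0.2625
  C_21 = −[(-0.25)(0.90) − (-0.40)(-0.15)] = 0.2850
  C_22 = (0.85)(0.90) − (-0.40)(-0.30) = 0.6450
  C_23 = −[(0.85)(-0.15) − (-0.25)(-0.30)] = 0.2025
  C_31 = (-0.25)(-0.35) − (-0.40)(0.85) = 0.4275
  C_32 = −[(0.85)(-0.35) − (-0.40)(-0.05)] = 0.3175
  C_33 = (0.85)(0.85) − (-0.25)(-0.05) = 0.7100
det(I−A) = Σ_j (I−A)_1j·C_1j = (0.85)(0.7125) + (-0.25)(0.1500) + (-0.40)(0.2625) = 0.463125
adj(I−A) = Cᵀ =
  [ 0.7125   0.2850   0.4275]
  [ 0.1500   0.6450   0.3175]
  [ 0.2625   0.2025   0.7100]
(I − A)⁻¹ = adj(I−A) / det(I−A) ≈
  [   1.5385     0.6154     0.9231]
  [   0.3239     1.3927     0.6856]
  [   0.5668     0.4372     1.5331]
Δx = (I − A)⁻¹ Δd with Δd having +80 in the Sector 3 component and 0 elsewhere.
So Δx_2 = L_23 · (+80), where L_23 = adj(I−A)_23 / det(I−A) = 0.3175 / 0.463125.
Δx_2 = 0.3175 × (+80) / 0.463125 = 25.40 / 0.463125 ≈ 54.84.

Δx_2 = 54.84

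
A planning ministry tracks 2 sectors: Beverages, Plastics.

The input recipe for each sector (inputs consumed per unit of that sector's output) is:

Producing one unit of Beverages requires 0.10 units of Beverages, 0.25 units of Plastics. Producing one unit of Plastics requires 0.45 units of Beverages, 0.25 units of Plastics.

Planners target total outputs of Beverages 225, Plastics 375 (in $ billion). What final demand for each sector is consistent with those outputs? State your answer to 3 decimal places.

I − A =
  [   0.90    -0.45]
  [  -0.25     0.75]
d = (I − A) x:
  d_B = (+0.90)·225 + (-0.45)·375 = 33.750
  d_P = (-0.25)·225 + (+0.75)·375 = 225.000

d_B = 33.750, d_P = 225.000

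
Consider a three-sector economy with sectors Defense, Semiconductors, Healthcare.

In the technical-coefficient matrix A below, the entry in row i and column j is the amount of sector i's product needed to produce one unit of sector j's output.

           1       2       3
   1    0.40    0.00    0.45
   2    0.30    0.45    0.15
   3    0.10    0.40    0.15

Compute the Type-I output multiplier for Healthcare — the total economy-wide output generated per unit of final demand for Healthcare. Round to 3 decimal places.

I − A =
  [   0.60     0.00    -0.45]
  [  -0.30     0.55    -0.15]
  [  -0.10    -0.40     0.85]
Cofactors of I−A, C_ij = (−1)^(i+j)·(minor ij) (rows/columns in the sector order above):
  C_11 = (0.55)(0.85) − (-0.15)(-0.40) = 0.4075
  C_12 = −[(-0.30)(0.85) − (-0.15)(-0.10)] = 0.2700
  C_13 = (-0.30)(-0.40) − (0.55)(-0.10) = 0.1750
  C_21 = −[(0.00)(0.85) − (-0.45)(-0.40)] = 0.1800
  C_22 = (0.60)(0.85) − (-0.45)(-0.10) = 0.4650
  C_23 = −[(0.60)(-0.40) − (0.00)(-0.10)] = 0.2400
  C_31 = (0.00)(-0.15) − (-0.45)(0.55) = 0.2475
  C_32 = −[(0.60)(-0.15) − (-0.45)(-0.30)] = 0.2250
  C_33 = (0.60)(0.55) − (0.00)(-0.30) = 0.3300
det(I−A) = Σ_j (I−A)_1j·C_1j = (0.60)(0.4075) + (0.00)(0.2700) + (-0.45)(0.1750) = 0.16575
adj(I−A) = Cᵀ =
  [ 0.4075   0.1800   0.2475]
  [ 0.2700   0.4650   0.2250]
  [ 0.1750   0.2400   0.3300]
(I − A)⁻¹ = adj(I−A) / det(I−A) ≈
  [   2.4585     1.0860     1.4932]
  [   1.6290     2.8054     1.3575]
  [   1.0558     1.4480     1.9910]
The output multiplier for sector j is the column-j sum of the Leontief inverse (I − A)⁻¹ = adj(I−A) / det(I−A).
Column 3 of adj(I−A): (0.2475, 0.2250, 0.3300); det(I−A) = 0.16575.
m_3 = (0.2475 + 0.2250 + 0.3300) / 0.16575 = 0.8025 / 0.16575 ≈ 4.842.

m_3 = 4.842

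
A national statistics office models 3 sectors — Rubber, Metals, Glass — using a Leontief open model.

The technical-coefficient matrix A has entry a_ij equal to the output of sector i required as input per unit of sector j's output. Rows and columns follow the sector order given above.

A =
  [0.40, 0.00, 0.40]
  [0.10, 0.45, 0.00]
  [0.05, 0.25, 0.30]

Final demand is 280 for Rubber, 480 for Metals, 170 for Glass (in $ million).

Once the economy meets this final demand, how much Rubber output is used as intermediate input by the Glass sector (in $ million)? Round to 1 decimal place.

I − A =
  [   0.60     0.00    -0.40]
  [  -0.10     0.55     0.00]
  [  -0.05    -0.25     0.70]
Cofactors of I−A, C_ij = (−1)^(i+j)·(minor ij) (rows/columns in the sector order above):
  C_11 = (0.55)(0.70) − (0.00)(-0.25) = 0.3850
  C_12 = −[(-0.10)(0.70) − (0.00)(-0.05)] = 0.0700
  C_13 = (-0.10)(-0.25) − (0.55)(-0.05) = 0.0525
  C_21 = −[(0.00)(0.70) − (-0.40)(-0.25)] = 0.1000
  C_22 = (0.60)(0.70) − (-0.40)(-0.05) = 0.4000
  C_23 = −[(0.60)(-0.25) − (0.00)(-0.05)] = 0.1500
  C_31 = (0.00)(0.00) − (-0.40)(0.55) = 0.2200
  C_32 = −[(0.60)(0.00) − (-0.40)(-0.10)] = 0.0400
  C_33 = (0.60)(0.55) − (0.00)(-0.10) = 0.3300
det(I−A) = Σ_j (I−A)_1j·C_1j = (0.60)(0.3850) + (0.00)(0.0700) + (-0.40)(0.0525) = 0.2100
adj(I−A) = Cᵀ =
  [ 0.3850   0.1000   0.2200]
  [ 0.0700   0.4000   0.0400]
  [ 0.0525   0.1500   0.3300]
(I − A)⁻¹ = adj(I−A) / det(I−A) ≈
  [   1.8333     0.4762     1.0476]
  [   0.3333     1.9048     0.1905]
  [   0.2500     0.7143     1.5714]
First solve x = (I − A)⁻¹ d = adj(I−A)·d / det(I−A); in particular x_3 = (0.0525·280 + 0.1500·480 + 0.3300·170) / 0.2100 = 142.80 / 0.2100 = 680.000.
Intermediate flow from 1 to 3: z_13 = a_13 · x_3 = 0.40 × 142.80 / 0.2100 = 57.12 / 0.2100 = 272.0.

z_13 = 272.0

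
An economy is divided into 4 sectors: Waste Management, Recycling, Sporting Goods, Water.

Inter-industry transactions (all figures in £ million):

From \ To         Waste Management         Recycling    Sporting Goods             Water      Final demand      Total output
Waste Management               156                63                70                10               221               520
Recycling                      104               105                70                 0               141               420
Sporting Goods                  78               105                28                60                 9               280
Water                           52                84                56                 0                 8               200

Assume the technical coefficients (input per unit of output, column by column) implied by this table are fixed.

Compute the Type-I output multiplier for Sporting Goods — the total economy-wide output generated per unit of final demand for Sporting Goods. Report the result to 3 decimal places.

m_3 = 3.738

Technical coefficients a_ij = z_ij / X_j:
  a_11 = 156/520 = 0.30, a_21 = 104/520 = 0.20, a_31 = 78/520 = 0.15, a_41 = 52/520 = 0.10
  a_12 = 63/420 = 0.15, a_22 = 105/420 = 0.25, a_32 = 105/420 = 0.25, a_42 = 84/420 = 0.20
  a_13 = 70/280 = 0.25, a_23 = 70/280 = 0.25, a_33 = 28/280 = 0.10, a_43 = 56/280 = 0.20
  a_14 = 10/200 = 0.05, a_24 = 0/200 = 0.00, a_34 = 60/200 = 0.30, a_44 = 0/200 = 0.00
I − A =
  [   0.70    -0.15    -0.25    -0.05]
  [  -0.20     0.75    -0.25     0.00]
  [  -0.15    -0.25     0.90    -0.30]
  [  -0.10    -0.20    -0.20     1.00]
Compute the cofactors C_ij = (−1)^(i+j)·(3×3 minor ij) of I−A; the adjugate is their transpose:
adj(I−A) = Cᵀ =
  [ 0.552500   0.215000   0.235000   0.098125]
  [ 0.213000   0.537000   0.225750   0.078375]
  [ 0.197000   0.244250   0.489250   0.156625]
  [ 0.137250   0.177750   0.166500   0.355500]
det(I−A) = Σ_j (I−A)_1j·C_1j = (0.70)(0.552500) + (-0.15)(0.213000) + (-0.25)(0.197000) + (-0.05)(0.137250) = 0.2986875
(I − A)⁻¹ = adj(I−A) / det(I−A) ≈
  [   1.8498     0.7198     0.7868     0.3285]
  [   0.7131     1.7979     0.7558     0.2624]
  [   0.6596     0.8177     1.6380     0.5244]
  [   0.4595     0.5951     0.5574     1.1902]
The output multiplier for sector j is the column-j sum of the Leontief inverse (I − A)⁻¹ = adj(I−A) / det(I−A).
Column 3 of adj(I−A): (0.235000, 0.225750, 0.489250, 0.166500); det(I−A) = 0.2986875.
m_3 = (0.235000 + 0.225750 + 0.489250 + 0.166500) / 0.2986875 = 1.1165 / 0.2986875 ≈ 3.738.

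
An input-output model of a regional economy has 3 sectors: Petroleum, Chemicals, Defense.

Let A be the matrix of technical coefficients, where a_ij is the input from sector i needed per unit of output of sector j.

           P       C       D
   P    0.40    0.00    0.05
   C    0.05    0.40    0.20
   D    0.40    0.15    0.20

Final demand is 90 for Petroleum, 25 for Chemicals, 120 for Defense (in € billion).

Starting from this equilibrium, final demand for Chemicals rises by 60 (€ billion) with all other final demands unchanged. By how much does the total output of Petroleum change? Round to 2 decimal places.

I − A =
  [   0.60     0.00    -0.05]
  [  -0.05     0.60    -0.20]
  [  -0.40    -0.15     0.80]
Cofactors of I−A, C_ij = (−1)^(i+j)·(minor ij) (rows/columns in the sector order above):
  C_11 = (0.60)(0.80) − (-0.20)(-0.15) = 0.4500
  C_12 = −[(-0.05)(0.80) − (-0.20)(-0.40)] = 0.1200
  C_13 = (-0.05)(-0.15) − (0.60)(-0.40) = 0.2475
  C_21 = −[(0.00)(0.80) − (-0.05)(-0.15)] = 0.0075
  C_22 = (0.60)(0.80) − (-0.05)(-0.40) = 0.4600
  C_23 = −[(0.60)(-0.15) − (0.00)(-0.40)] = 0.0900
  C_31 = (0.00)(-0.20) − (-0.05)(0.60) = 0.0300
  C_32 = −[(0.60)(-0.20) − (-0.05)(-0.05)] = 0.1225
  C_33 = (0.60)(0.60) − (0.00)(-0.05) = 0.3600
det(I−A) = Σ_j (I−A)_1j·C_1j = (0.60)(0.4500) + (0.00)(0.1200) + (-0.05)(0.2475) = 0.257625
adj(I−A) = Cᵀ =
  [ 0.4500   0.0075   0.0300]
  [ 0.1200   0.4600   0.1225]
  [ 0.2475   0.0900   0.3600]
(I − A)⁻¹ = adj(I−A) / det(I−A) ≈
  [   1.7467     0.0291     0.1164]
  [   0.4658     1.7855     0.4755]
  [   0.9607     0.3493     1.3974]
Δx = (I − A)⁻¹ Δd with Δd having +60 in the Chemicals component and 0 elsewhere.
So Δx_P = L_PC · (+60), where L_PC = adj(I−A)_PC / det(I−A) = 0.0075 / 0.257625.
Δx_P = 0.0075 × (+60) / 0.257625 = 0.45 / 0.257625 ≈ 1.75.

Δx_P = 1.75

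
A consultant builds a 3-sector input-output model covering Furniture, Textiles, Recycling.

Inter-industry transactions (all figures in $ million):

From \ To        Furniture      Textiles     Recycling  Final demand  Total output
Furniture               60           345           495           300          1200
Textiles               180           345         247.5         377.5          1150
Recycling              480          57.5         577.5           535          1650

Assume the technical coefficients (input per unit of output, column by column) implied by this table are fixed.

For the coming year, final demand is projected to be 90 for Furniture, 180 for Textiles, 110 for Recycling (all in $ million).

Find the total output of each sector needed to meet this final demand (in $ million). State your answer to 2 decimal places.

x_1 = 363.91, x_2 = 426.40, x_3 = 425.98

Technical coefficients a_ij = z_ij / X_j:
  a_11 = 60/1200 = 0.05, a_21 = 180/1200 = 0.15, a_31 = 480/1200 = 0.40
  a_12 = 345/1150 = 0.30, a_22 = 345/1150 = 0.30, a_32 = 57.5/1150 = 0.05
  a_13 = 495/1650 = 0.30, a_23 = 247.5/1650 = 0.15, a_33 = 577.5/1650 = 0.35
I − A =
  [   0.95    -0.30    -0.30]
  [  -0.15     0.70    -0.15]
  [  -0.40    -0.05     0.65]
Cofactors of I−A, C_ij = (−1)^(i+j)·(minor ij) (rows/columns in the sector order above):
  C_11 = (0.70)(0.65) − (-0.15)(-0.05) = 0.4475
  C_12 = −[(-0.15)(0.65) − (-0.15)(-0.40)] = 0.1575
  C_13 = (-0.15)(-0.05) − (0.70)(-0.40) = 0.2875
  C_21 = −[(-0.30)(0.65) − (-0.30)(-0.05)] = 0.2100
  C_22 = (0.95)(0.65) − (-0.30)(-0.40) = 0.4975
  C_23 = −[(0.95)(-0.05) − (-0.30)(-0.40)] = 0.1675
  C_31 = (-0.30)(-0.15) − (-0.30)(0.70) = 0.2550
  C_32 = −[(0.95)(-0.15) − (-0.30)(-0.15)] = 0.1875
  C_33 = (0.95)(0.70) − (-0.30)(-0.15) = 0.6200
det(I−A) = Σ_j (I−A)_1j·C_1j = (0.95)(0.4475) + (-0.30)(0.1575) + (-0.30)(0.2875) = 0.291625
adj(I−A) = Cᵀ =
  [ 0.4475   0.2100   0.2550]
  [ 0.1575   0.4975   0.1875]
  [ 0.2875   0.1675   0.6200]
(I − A)⁻¹ = adj(I−A) / det(I−A) ≈
  [   1.5345     0.7201     0.8744]
  [   0.5401     1.7060     0.6429]
  [   0.9859     0.5744     2.1260]
x = (I − A)⁻¹ d = adj(I−A)·d / det(I−A), with det(I−A) = 0.291625:
  x_1 = (0.4475·90 + 0.2100·180 + 0.2550·110) / 0.291625 = 106.125 / 0.291625 ≈ 363.91
  x_2 = (0.1575·90 + 0.4975·180 + 0.1875·110) / 0.291625 = 124.35 / 0.291625 ≈ 426.40
  x_3 = (0.2875·90 + 0.1675·180 + 0.6200·110) / 0.291625 = 124.225 / 0.291625 ≈ 425.98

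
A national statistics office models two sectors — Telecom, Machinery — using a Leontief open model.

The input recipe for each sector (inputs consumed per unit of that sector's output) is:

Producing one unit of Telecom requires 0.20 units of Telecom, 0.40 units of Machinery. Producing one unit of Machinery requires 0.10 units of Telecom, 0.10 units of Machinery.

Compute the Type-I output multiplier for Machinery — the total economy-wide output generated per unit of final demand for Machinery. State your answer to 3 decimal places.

m_M = 1.324

I − A =
  [   0.80    -0.10]
  [  -0.40     0.90]
det(I−A) = (0.80)(0.90) − (-0.10)(-0.40) = 0.6800
adj(I−A) = [[0.90, 0.10], [0.40, 0.80]]
(I − A)⁻¹ = adj(I−A) / det(I−A) ≈
  [   1.3235     0.1471]
  [   0.5882     1.1765]
The output multiplier for sector j is the column-j sum of the Leontief inverse (I − A)⁻¹ = adj(I−A) / det(I−A).
Column M of adj(I−A): (0.10, 0.80); det(I−A) = 0.6800.
m_M = (0.10 + 0.80) / 0.6800 = 0.90 / 0.6800 ≈ 1.324.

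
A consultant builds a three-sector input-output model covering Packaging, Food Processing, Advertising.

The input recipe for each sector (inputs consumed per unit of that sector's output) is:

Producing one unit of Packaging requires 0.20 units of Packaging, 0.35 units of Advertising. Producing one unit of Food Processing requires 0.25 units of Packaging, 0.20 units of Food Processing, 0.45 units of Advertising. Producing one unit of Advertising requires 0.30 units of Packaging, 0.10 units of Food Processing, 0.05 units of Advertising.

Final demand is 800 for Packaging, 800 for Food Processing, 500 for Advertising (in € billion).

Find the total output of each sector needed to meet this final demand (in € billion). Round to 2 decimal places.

I − A =
  [   0.80    -0.25    -0.30]
  [   0.00     0.80    -0.10]
  [  -0.35    -0.45     0.95]
Cofactors of I−A, C_ij = (−1)^(i+j)·(minor ij) (rows/columns in the sector order above):
  C_11 = (0.80)(0.95) − (-0.10)(-0.45) = 0.7150
  C_12 = −[(0.00)(0.95) − (-0.10)(-0.35)] = 0.0350
  C_13 = (0.00)(-0.45) − (0.80)(-0.35) = 0.2800
  C_21 = −[(-0.25)(0.95) − (-0.30)(-0.45)] = 0.3725
  C_22 = (0.80)(0.95) − (-0.30)(-0.35) = 0.6550
  C_23 = −[(0.80)(-0.45) − (-0.25)(-0.35)] = 0.4475
  C_31 = (-0.25)(-0.10) − (-0.30)(0.80) = 0.2650
  C_32 = −[(0.80)(-0.10) − (-0.30)(0.00)] = 0.0800
  C_33 = (0.80)(0.80) − (-0.25)(0.00) = 0.6400
det(I−A) = Σ_j (I−A)_1j·C_1j = (0.80)(0.7150) + (-0.25)(0.0350) + (-0.30)(0.2800) = 0.47925
adj(I−A) = Cᵀ =
  [ 0.7150   0.3725   0.2650]
  [ 0.0350   0.6550   0.0800]
  [ 0.2800   0.4475   0.6400]
(I − A)⁻¹ = adj(I−A) / det(I−A) ≈
  [   1.4919     0.7773     0.5529]
  [   0.0730     1.3667     0.1669]
  [   0.5842     0.9338     1.3354]
x = (I − A)⁻¹ d = adj(I−A)·d / det(I−A), with det(I−A) = 0.47925:
  x_P = (0.7150·800 + 0.3725·800 + 0.2650·500) / 0.47925 = 1002.50 / 0.47925 ≈ 2091.81
  x_F = (0.0350·800 + 0.6550·800 + 0.0800·500) / 0.47925 = 592.00 / 0.47925 ≈ 1235.26
  x_A = (0.2800·800 + 0.4475·800 + 0.6400·500) / 0.47925 = 902.00 / 0.47925 ≈ 1882.11

x_P = 2091.81, x_F = 1235.26, x_A = 1882.11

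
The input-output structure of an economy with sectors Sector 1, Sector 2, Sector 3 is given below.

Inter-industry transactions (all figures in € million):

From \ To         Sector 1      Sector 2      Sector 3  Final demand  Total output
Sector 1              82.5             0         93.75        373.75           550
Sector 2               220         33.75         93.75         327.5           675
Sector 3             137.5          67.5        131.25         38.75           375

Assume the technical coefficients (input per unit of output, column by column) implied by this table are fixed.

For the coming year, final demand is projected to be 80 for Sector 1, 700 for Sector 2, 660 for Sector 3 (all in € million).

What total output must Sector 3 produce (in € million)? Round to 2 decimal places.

Technical coefficients a_ij = z_ij / X_j:
  a_11 = 82.5/550 = 0.15, a_21 = 220/550 = 0.40, a_31 = 137.5/550 = 0.25
  a_12 = 0/675 = 0.00, a_22 = 33.75/675 = 0.05, a_32 = 67.5/675 = 0.10
  a_13 = 93.75/375 = 0.25, a_23 = 93.75/375 = 0.25, a_33 = 131.25/375 = 0.35
I − A =
  [   0.85     0.00    -0.25]
  [  -0.40     0.95    -0.25]
  [  -0.25    -0.10     0.65]
Cofactors of I−A, C_ij = (−1)^(i+j)·(minor ij) (rows/columns in the sector order above):
  C_11 = (0.95)(0.65) − (-0.25)(-0.10) = 0.5925
  C_12 = −[(-0.40)(0.65) − (-0.25)(-0.25)] = 0.3225
  C_13 = (-0.40)(-0.10) − (0.95)(-0.25) = 0.2775
  C_21 = −[(0.00)(0.65) − (-0.25)(-0.10)] = 0.0250
  C_22 = (0.85)(0.65) − (-0.25)(-0.25) = 0.4900
  C_23 = −[(0.85)(-0.10) − (0.00)(-0.25)] = 0.0850
  C_31 = (0.00)(-0.25) − (-0.25)(0.95) = 0.2375
  C_32 = −[(0.85)(-0.25) − (-0.25)(-0.40)] = 0.3125
  C_33 = (0.85)(0.95) − (0.00)(-0.40) = 0.8075
det(I−A) = Σ_j (I−A)_1j·C_1j = (0.85)(0.5925) + (0.00)(0.3225) + (-0.25)(0.2775) = 0.43425
adj(I−A) = Cᵀ =
  [ 0.5925   0.0250   0.2375]
  [ 0.3225   0.4900   0.3125]
  [ 0.2775   0.0850   0.8075]
(I − A)⁻¹ = adj(I−A) / det(I−A) ≈
  [   1.3644     0.0576     0.5469]
  [   0.7427     1.1284     0.7196]
  [   0.6390     0.1957     1.8595]
x = (I − A)⁻¹ d = adj(I−A)·d / det(I−A), with det(I−A) = 0.43425:
  x_1 = (0.5925·80 + 0.0250·700 + 0.2375·660) / 0.43425 = 221.65 / 0.43425 ≈ 510.42
  x_2 = (0.3225·80 + 0.4900·700 + 0.3125·660) / 0.43425 = 575.05 / 0.43425 ≈ 1324.24
  x_3 = (0.2775·80 + 0.0850·700 + 0.8075·660) / 0.43425 = 614.65 / 0.43425 ≈ 1415.43

x_3 = 1415.43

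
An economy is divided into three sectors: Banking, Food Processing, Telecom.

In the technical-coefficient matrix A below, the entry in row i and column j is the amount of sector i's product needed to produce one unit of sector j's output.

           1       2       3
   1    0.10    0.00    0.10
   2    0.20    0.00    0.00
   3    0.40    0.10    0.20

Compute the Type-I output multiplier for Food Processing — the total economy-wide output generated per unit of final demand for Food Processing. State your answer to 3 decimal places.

I − A =
  [   0.90     0.00    -0.10]
  [  -0.20     1.00     0.00]
  [  -0.40    -0.10     0.80]
Cofactors of I−A, C_ij = (−1)^(i+j)·(minor ij) (rows/columns in the sector order above):
  C_11 = (1.00)(0.80) − (0.00)(-0.10) = 0.8000
  C_12 = −[(-0.20)(0.80) − (0.00)(-0.40)] = 0.1600
  C_13 = (-0.20)(-0.10) − (1.00)(-0.40) = 0.4200
  C_21 = −[(0.00)(0.80) − (-0.10)(-0.10)] = 0.0100
  C_22 = (0.90)(0.80) − (-0.10)(-0.40) = 0.6800
  C_23 = −[(0.90)(-0.10) − (0.00)(-0.40)] = 0.0900
  C_31 = (0.00)(0.00) − (-0.10)(1.00) = 0.1000
  C_32 = −[(0.90)(0.00) − (-0.10)(-0.20)] = 0.0200
  C_33 = (0.90)(1.00) − (0.00)(-0.20) = 0.9000
det(I−A) = Σ_j (I−A)_1j·C_1j = (0.90)(0.8000) + (0.00)(0.1600) + (-0.10)(0.4200) = 0.6780
adj(I−A) = Cᵀ =
  [ 0.8000   0.0100   0.1000]
  [ 0.1600   0.6800   0.0200]
  [ 0.4200   0.0900   0.9000]
(I − A)⁻¹ = adj(I−A) / det(I−A) ≈
  [   1.1799     0.0147     0.1475]
  [   0.2360     1.0029     0.0295]
  [   0.6195     0.1327     1.3274]
The output multiplier for sector j is the column-j sum of the Leontief inverse (I − A)⁻¹ = adj(I−A) / det(I−A).
Column 2 of adj(I−A): (0.0100, 0.6800, 0.0900); det(I−A) = 0.6780.
m_2 = (0.0100 + 0.6800 + 0.0900) / 0.6780 = 0.78 / 0.6780 ≈ 1.150.

m_2 = 1.150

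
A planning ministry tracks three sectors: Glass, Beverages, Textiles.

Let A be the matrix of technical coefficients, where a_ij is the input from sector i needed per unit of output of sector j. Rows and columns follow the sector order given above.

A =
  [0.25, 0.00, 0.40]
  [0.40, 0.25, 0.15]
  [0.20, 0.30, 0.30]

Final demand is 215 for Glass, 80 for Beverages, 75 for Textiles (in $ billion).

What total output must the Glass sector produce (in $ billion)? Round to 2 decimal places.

I − A =
  [   0.75     0.00    -0.40]
  [  -0.40     0.75    -0.15]
  [  -0.20    -0.30     0.70]
Cofactors of I−A, C_ij = (−1)^(i+j)·(minor ij) (rows/columns in the sector order above):
  C_11 = (0.75)(0.70) − (-0.15)(-0.30) = 0.4800
  C_12 = −[(-0.40)(0.70) − (-0.15)(-0.20)] = 0.3100
  C_13 = (-0.40)(-0.30) − (0.75)(-0.20) = 0.2700
  C_21 = −[(0.00)(0.70) − (-0.40)(-0.30)] = 0.1200
  C_22 = (0.75)(0.70) − (-0.40)(-0.20) = 0.4450
  C_23 = −[(0.75)(-0.30) − (0.00)(-0.20)] = 0.2250
  C_31 = (0.00)(-0.15) − (-0.40)(0.75) = 0.3000
  C_32 = −[(0.75)(-0.15) − (-0.40)(-0.40)] = 0.2725
  C_33 = (0.75)(0.75) − (0.00)(-0.40) = 0.5625
det(I−A) = Σ_j (I−A)_1j·C_1j = (0.75)(0.4800) + (0.00)(0.3100) + (-0.40)(0.2700) = 0.2520
adj(I−A) = Cᵀ =
  [ 0.4800   0.1200   0.3000]
  [ 0.3100   0.4450   0.2725]
  [ 0.2700   0.2250   0.5625]
(I − A)⁻¹ = adj(I−A) / det(I−A) ≈
  [   1.9048     0.4762     1.1905]
  [   1.2302     1.7659     1.0813]
  [   1.0714     0.8929     2.2321]
x = (I − A)⁻¹ d = adj(I−A)·d / det(I−A), with det(I−A) = 0.2520:
  x_G = (0.4800·215 + 0.1200·80 + 0.3000·75) / 0.2520 = 135.30 / 0.2520 ≈ 536.90
  x_B = (0.3100·215 + 0.4450·80 + 0.2725·75) / 0.2520 = 122.6875 / 0.2520 ≈ 486.86
  x_T = (0.2700·215 + 0.2250·80 + 0.5625·75) / 0.2520 = 118.2375 / 0.2520 ≈ 469.20

x_G = 536.90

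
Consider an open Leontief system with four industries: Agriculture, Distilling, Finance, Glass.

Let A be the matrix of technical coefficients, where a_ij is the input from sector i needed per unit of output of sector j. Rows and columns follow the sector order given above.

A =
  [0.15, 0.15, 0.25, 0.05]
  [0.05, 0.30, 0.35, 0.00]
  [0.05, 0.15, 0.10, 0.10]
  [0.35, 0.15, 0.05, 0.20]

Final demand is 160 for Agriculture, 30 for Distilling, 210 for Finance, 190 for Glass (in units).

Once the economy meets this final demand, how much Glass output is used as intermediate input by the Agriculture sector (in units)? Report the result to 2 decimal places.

z_41 = 125.74

I − A =
  [   0.85    -0.15    -0.25    -0.05]
  [  -0.05     0.70    -0.35     0.00]
  [  -0.05    -0.15     0.90    -0.10]
  [  -0.35    -0.15    -0.05     0.80]
Compute the cofactors C_ij = (−1)^(i+j)·(3×3 minor ij) of I−A; the adjugate is their transpose:
adj(I−A) = Cᵀ =
  [ 0.453250   0.148125   0.186375   0.051625]
  [ 0.062000   0.573125   0.242000   0.034125]
  [ 0.059250   0.123750   0.457375   0.060875]
  [ 0.213625   0.180000   0.155500   0.470875]
det(I−A) = Σ_j (I−A)_1j·C_1j = (0.85)(0.453250) + (-0.15)(0.062000) + (-0.25)(0.059250) + (-0.05)(0.213625) = 0.35046875
(I − A)⁻¹ = adj(I−A) / det(I−A) ≈
  [   1.2933     0.4226     0.5318     0.1473]
  [   0.1769     1.6353     0.6905     0.0974]
  [   0.1691     0.3531     1.3050     0.1737]
  [   0.6095     0.5136     0.4437     1.3436]
First solve x = (I − A)⁻¹ d = adj(I−A)·d / det(I−A); in particular x_1 = (0.453250·160 + 0.148125·30 + 0.186375·210 + 0.051625·190) / 0.35046875 = 125.91125 / 0.35046875 ≈ 359.2653.
Intermediate flow from 4 to 1: z_41 = a_41 · x_1 = 0.35 × 125.91125 / 0.35046875 = 44.0689375 / 0.35046875 ≈ 125.74.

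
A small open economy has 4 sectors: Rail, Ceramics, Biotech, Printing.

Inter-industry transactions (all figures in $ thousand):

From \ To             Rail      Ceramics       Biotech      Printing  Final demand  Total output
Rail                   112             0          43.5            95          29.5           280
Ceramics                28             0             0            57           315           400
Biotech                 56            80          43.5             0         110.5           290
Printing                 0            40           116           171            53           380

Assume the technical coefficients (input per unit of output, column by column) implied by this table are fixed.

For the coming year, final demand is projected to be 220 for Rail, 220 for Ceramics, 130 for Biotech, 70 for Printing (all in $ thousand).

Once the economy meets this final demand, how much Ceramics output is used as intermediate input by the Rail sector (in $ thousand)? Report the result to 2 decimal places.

z_CR = 66.45

Technical coefficients a_ij = z_ij / X_j:
  a_RR = 112/280 = 0.40, a_CR = 28/280 = 0.10, a_BR = 56/280 = 0.20, a_PR = 0/280 = 0.00
  a_RC = 0/400 = 0.00, a_CC = 0/400 = 0.00, a_BC = 80/400 = 0.20, a_PC = 40/400 = 0.10
  a_RB = 43.5/290 = 0.15, a_CB = 0/290 = 0.00, a_BB = 43.5/290 = 0.15, a_PB = 116/290 = 0.40
  a_RP = 95/380 = 0.25, a_CP = 57/380 = 0.15, a_BP = 0/380 = 0.00, a_PP = 171/380 = 0.45
I − A =
  [   0.60     0.00    -0.15    -0.25]
  [  -0.10     1.00     0.00    -0.15]
  [  -0.20    -0.20     0.85     0.00]
  [   0.00    -0.10    -0.40     0.55]
Compute the cofactors C_ij = (−1)^(i+j)·(3×3 minor ij) of I−A; the adjugate is their transpose:
adj(I−A) = Cᵀ =
  [ 0.44275   0.05775   0.18025   0.21700]
  [ 0.05875   0.24400   0.05425   0.09325]
  [ 0.11800   0.07100   0.31850   0.07300]
  [ 0.09650   0.09600   0.24150   0.47700]
det(I−A) = Σ_j (I−A)_1j·C_1j = (0.60)(0.44275) + (0.00)(0.05875) + (-0.15)(0.11800) + (-0.25)(0.09650) = 0.223825
(I − A)⁻¹ = adj(I−A) / det(I−A) ≈
  [   1.9781     0.2580     0.8053     0.9695]
  [   0.2625     1.0901     0.2424     0.4166]
  [   0.5272     0.3172     1.4230     0.3261]
  [   0.4311     0.4289     1.0790     2.1311]
First solve x = (I − A)⁻¹ d = adj(I−A)·d / det(I−A); in particular x_R = (0.44275·220 + 0.05775·220 + 0.18025·130 + 0.21700·70) / 0.223825 = 148.7325 / 0.223825 ≈ 664.5035.
Intermediate flow from C to R: z_CR = a_CR · x_R = 0.10 × 148.7325 / 0.223825 = 14.87325 / 0.223825 ≈ 66.45.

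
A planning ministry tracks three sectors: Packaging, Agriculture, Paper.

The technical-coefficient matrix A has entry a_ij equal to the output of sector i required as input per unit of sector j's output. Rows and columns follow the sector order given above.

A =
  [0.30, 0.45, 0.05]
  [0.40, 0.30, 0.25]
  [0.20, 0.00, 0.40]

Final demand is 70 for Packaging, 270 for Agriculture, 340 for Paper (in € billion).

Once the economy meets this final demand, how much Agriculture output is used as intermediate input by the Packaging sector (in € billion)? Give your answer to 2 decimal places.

I − A =
  [   0.70    -0.45    -0.05]
  [  -0.40     0.70    -0.25]
  [  -0.20     0.00     0.60]
Cofactors of I−A, C_ij = (−1)^(i+j)·(minor ij) (rows/columns in the sector order above):
  C_11 = (0.70)(0.60) − (-0.25)(0.00) = 0.4200
  C_12 = −[(-0.40)(0.60) − (-0.25)(-0.20)] = 0.2900
  C_13 = (-0.40)(0.00) − (0.70)(-0.20) = 0.1400
  C_21 = −[(-0.45)(0.60) − (-0.05)(0.00)] = 0.2700
  C_22 = (0.70)(0.60) − (-0.05)(-0.20) = 0.4100
  C_23 = −[(0.70)(0.00) − (-0.45)(-0.20)] = 0.0900
  C_31 = (-0.45)(-0.25) − (-0.05)(0.70) = 0.1475
  C_32 = −[(0.70)(-0.25) − (-0.05)(-0.40)] = 0.1950
  C_33 = (0.70)(0.70) − (-0.45)(-0.40) = 0.3100
det(I−A) = Σ_j (I−A)_1j·C_1j = (0.70)(0.4200) + (-0.45)(0.2900) + (-0.05)(0.1400) = 0.1565
adj(I−A) = Cᵀ =
  [ 0.4200   0.2700   0.1475]
  [ 0.2900   0.4100   0.1950]
  [ 0.1400   0.0900   0.3100]
(I − A)⁻¹ = adj(I−A) / det(I−A) ≈
  [   2.6837     1.7252     0.9425]
  [   1.8530     2.6198     1.2460]
  [   0.8946     0.5751     1.9808]
First solve x = (I − A)⁻¹ d = adj(I−A)·d / det(I−A); in particular x_1 = (0.4200·70 + 0.2700·270 + 0.1475·340) / 0.1565 = 152.45 / 0.1565 ≈ 974.1214.
Intermediate flow from 2 to 1: z_21 = a_21 · x_1 = 0.40 × 152.45 / 0.1565 = 60.98 / 0.1565 ≈ 389.65.

z_21 = 389.65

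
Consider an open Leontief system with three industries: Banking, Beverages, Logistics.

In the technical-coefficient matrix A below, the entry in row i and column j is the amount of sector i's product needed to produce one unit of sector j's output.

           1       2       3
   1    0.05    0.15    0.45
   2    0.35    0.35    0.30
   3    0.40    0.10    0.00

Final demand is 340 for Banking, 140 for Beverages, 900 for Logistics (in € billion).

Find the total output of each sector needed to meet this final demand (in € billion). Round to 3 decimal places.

I − A =
  [   0.95    -0.15    -0.45]
  [  -0.35     0.65    -0.30]
  [  -0.40    -0.10     1.00]
Cofactors of I−A, C_ij = (−1)^(i+j)·(minor ij) (rows/columns in the sector order above):
  C_11 = (0.65)(1.00) − (-0.30)(-0.10) = 0.6200
  C_12 = −[(-0.35)(1.00) − (-0.30)(-0.40)] = 0.4700
  C_13 = (-0.35)(-0.10) − (0.65)(-0.40) = 0.2950
  C_21 = −[(-0.15)(1.00) − (-0.45)(-0.10)] = 0.1950
  C_22 = (0.95)(1.00) − (-0.45)(-0.40) = 0.7700
  C_23 = −[(0.95)(-0.10) − (-0.15)(-0.40)] = 0.1550
  C_31 = (-0.15)(-0.30) − (-0.45)(0.65) = 0.3375
  C_32 = −[(0.95)(-0.30) − (-0.45)(-0.35)] = 0.4425
  C_33 = (0.95)(0.65) − (-0.15)(-0.35) = 0.5650
det(I−A) = Σ_j (I−A)_1j·C_1j = (0.95)(0.6200) + (-0.15)(0.4700) + (-0.45)(0.2950) = 0.38575
adj(I−A) = Cᵀ =
  [ 0.6200   0.1950   0.3375]
  [ 0.4700   0.7700   0.4425]
  [ 0.2950   0.1550   0.5650]
(I − A)⁻¹ = adj(I−A) / det(I−A) ≈
  [   1.6073     0.5055     0.8749]
  [   1.2184     1.9961     1.1471]
  [   0.7647     0.4018     1.4647]
x = (I − A)⁻¹ d = adj(I−A)·d / det(I−A), with det(I−A) = 0.38575:
  x_1 = (0.6200·340 + 0.1950·140 + 0.3375·900) / 0.38575 = 541.85 / 0.38575 ≈ 1404.666
  x_2 = (0.4700·340 + 0.7700·140 + 0.4425·900) / 0.38575 = 665.85 / 0.38575 ≈ 1726.118
  x_3 = (0.2950·340 + 0.1550·140 + 0.5650·900) / 0.38575 = 630.50 / 0.38575 ≈ 1634.478

x_1 = 1404.666, x_2 = 1726.118, x_3 = 1634.478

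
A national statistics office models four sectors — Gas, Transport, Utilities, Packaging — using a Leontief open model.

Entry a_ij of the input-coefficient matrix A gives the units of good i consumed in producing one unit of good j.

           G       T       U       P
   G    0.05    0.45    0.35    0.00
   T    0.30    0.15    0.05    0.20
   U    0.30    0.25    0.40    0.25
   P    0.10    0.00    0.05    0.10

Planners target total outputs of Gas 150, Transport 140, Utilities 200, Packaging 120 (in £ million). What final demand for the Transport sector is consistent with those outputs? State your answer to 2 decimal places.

d_T = 40.00

I − A =
  [   0.95    -0.45    -0.35     0.00]
  [  -0.30     0.85    -0.05    -0.20]
  [  -0.30    -0.25     0.60    -0.25]
  [  -0.10     0.00    -0.05     0.90]
d = (I − A) x:
  d_G = (+0.95)·150 + (-0.45)·140 + (-0.35)·200 + (+0.00)·120 = 9.50
  d_T = (-0.30)·150 + (+0.85)·140 + (-0.05)·200 + (-0.20)·120 = 40.00
  d_U = (-0.30)·150 + (-0.25)·140 + (+0.60)·200 + (-0.25)·120 = 10.00
  d_P = (-0.10)·150 + (+0.00)·140 + (-0.05)·200 + (+0.90)·120 = 83.00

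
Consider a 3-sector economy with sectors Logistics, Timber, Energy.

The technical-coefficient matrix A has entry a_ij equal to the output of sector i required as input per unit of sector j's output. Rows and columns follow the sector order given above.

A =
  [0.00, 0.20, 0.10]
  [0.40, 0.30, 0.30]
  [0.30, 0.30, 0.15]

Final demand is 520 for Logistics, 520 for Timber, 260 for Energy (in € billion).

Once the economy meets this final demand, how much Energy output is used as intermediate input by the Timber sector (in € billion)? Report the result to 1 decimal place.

z_ET = 573.9

I − A =
  [   1.00    -0.20    -0.10]
  [  -0.40     0.70    -0.30]
  [  -0.30    -0.30     0.85]
Cofactors of I−A, C_ij = (−1)^(i+j)·(minor ij) (rows/columns in the sector order above):
  C_11 = (0.70)(0.85) − (-0.30)(-0.30) = 0.5050
  C_12 = −[(-0.40)(0.85) − (-0.30)(-0.30)] = 0.4300
  C_13 = (-0.40)(-0.30) − (0.70)(-0.30) = 0.3300
  C_21 = −[(-0.20)(0.85) − (-0.10)(-0.30)] = 0.2000
  C_22 = (1.00)(0.85) − (-0.10)(-0.30) = 0.8200
  C_23 = −[(1.00)(-0.30) − (-0.20)(-0.30)] = 0.3600
  C_31 = (-0.20)(-0.30) − (-0.10)(0.70) = 0.1300
  C_32 = −[(1.00)(-0.30) − (-0.10)(-0.40)] = 0.3400
  C_33 = (1.00)(0.70) − (-0.20)(-0.40) = 0.6200
det(I−A) = Σ_j (I−A)_1j·C_1j = (1.00)(0.5050) + (-0.20)(0.4300) + (-0.10)(0.3300) = 0.3860
adj(I−A) = Cᵀ =
  [ 0.5050   0.2000   0.1300]
  [ 0.4300   0.8200   0.3400]
  [ 0.3300   0.3600   0.6200]
(I − A)⁻¹ = adj(I−A) / det(I−A) ≈
  [   1.3083     0.5181     0.3368]
  [   1.1140     2.1244     0.8808]
  [   0.8549     0.9326     1.6062]
First solve x = (I − A)⁻¹ d = adj(I−A)·d / det(I−A); in particular x_T = (0.4300·520 + 0.8200·520 + 0.3400·260) / 0.3860 = 738.40 / 0.3860 ≈ 1912.953.
Intermediate flow from E to T: z_ET = a_ET · x_T = 0.30 × 738.40 / 0.3860 = 221.52 / 0.3860 ≈ 573.9.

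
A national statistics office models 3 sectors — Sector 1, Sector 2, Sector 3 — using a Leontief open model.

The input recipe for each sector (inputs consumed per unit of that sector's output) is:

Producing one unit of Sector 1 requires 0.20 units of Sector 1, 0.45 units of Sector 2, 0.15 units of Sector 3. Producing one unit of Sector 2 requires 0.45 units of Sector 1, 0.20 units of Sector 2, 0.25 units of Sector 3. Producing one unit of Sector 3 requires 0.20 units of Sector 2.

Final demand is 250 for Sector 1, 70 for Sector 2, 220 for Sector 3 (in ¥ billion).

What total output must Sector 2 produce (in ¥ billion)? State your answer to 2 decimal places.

I − A =
  [   0.80    -0.45     0.00]
  [  -0.45     0.80    -0.20]
  [  -0.15    -0.25     1.00]
Cofactors of I−A, C_ij = (−1)^(i+j)·(minor ij) (rows/columns in the sector order above):
  C_11 = (0.80)(1.00) − (-0.20)(-0.25) = 0.7500
  C_12 = −[(-0.45)(1.00) − (-0.20)(-0.15)] = 0.4800
  C_13 = (-0.45)(-0.25) − (0.80)(-0.15) = 0.2325
  C_21 = −[(-0.45)(1.00) − (0.00)(-0.25)] = 0.4500
  C_22 = (0.80)(1.00) − (0.00)(-0.15) = 0.8000
  C_23 = −[(0.80)(-0.25) − (-0.45)(-0.15)] = 0.2675
  C_31 = (-0.45)(-0.20) − (0.00)(0.80) = 0.0900
  C_32 = −[(0.80)(-0.20) − (0.00)(-0.45)] = 0.1600
  C_33 = (0.80)(0.80) − (-0.45)(-0.45) = 0.4375
det(I−A) = Σ_j (I−A)_1j·C_1j = (0.80)(0.7500) + (-0.45)(0.4800) + (0.00)(0.2325) = 0.3840
adj(I−A) = Cᵀ =
  [ 0.7500   0.4500   0.0900]
  [ 0.4800   0.8000   0.1600]
  [ 0.2325   0.2675   0.4375]
(I − A)⁻¹ = adj(I−A) / det(I−A) ≈
  [   1.9531     1.1719     0.2344]
  [   1.2500     2.0833     0.4167]
  [   0.6055     0.6966     1.1393]
x = (I − A)⁻¹ d = adj(I−A)·d / det(I−A), with det(I−A) = 0.3840:
  x_1 = (0.7500·250 + 0.4500·70 + 0.0900·220) / 0.3840 = 238.80 / 0.3840 ≈ 621.88
  x_2 = (0.4800·250 + 0.8000·70 + 0.1600·220) / 0.3840 = 211.20 / 0.3840 = 550.00
  x_3 = (0.2325·250 + 0.2675·70 + 0.4375·220) / 0.3840 = 173.10 / 0.3840 ≈ 450.78

x_2 = 550.00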